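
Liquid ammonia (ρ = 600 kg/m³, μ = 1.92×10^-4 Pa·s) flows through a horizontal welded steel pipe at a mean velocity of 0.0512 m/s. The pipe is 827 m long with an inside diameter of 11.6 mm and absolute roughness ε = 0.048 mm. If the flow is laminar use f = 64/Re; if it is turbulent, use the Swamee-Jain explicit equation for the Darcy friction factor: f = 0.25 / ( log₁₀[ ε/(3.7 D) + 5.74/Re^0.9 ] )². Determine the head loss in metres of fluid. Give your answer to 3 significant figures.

h_f ≈ 0.328 m

Reynolds number Re = ρVD/μ = 600 · 0.0512 · 0.0116 / 0.000192 = 1856.
Re < 2300 → laminar flow, so f = 64/Re = 64/1856 = 0.03448 (the turbulent correlation is not needed).
Darcy-Weisbach: ΔP = f(L/D)(ρV²/2) = 0.03448·(827/0.0116)·(600·0.0512²/2) = 0.03448·7.129e+04·0.7864 = 1933 Pa.
Head loss h_f = ΔP/(ρg) = 1933/(600·9.81) = 0.328 m.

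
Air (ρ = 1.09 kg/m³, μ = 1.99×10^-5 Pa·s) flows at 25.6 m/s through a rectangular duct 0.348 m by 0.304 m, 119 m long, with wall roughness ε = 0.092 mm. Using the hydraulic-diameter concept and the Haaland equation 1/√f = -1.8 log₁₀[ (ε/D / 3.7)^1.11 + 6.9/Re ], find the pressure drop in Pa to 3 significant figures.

Hydraulic diameter D_h = 4A/P = 4·(0.348·0.304)/(2·(0.348+0.304)) = 0.4232/1.304 = 0.3245 m.
Re = ρVD_h/μ = 1.09·25.6·0.3245/1.99e-05 = 4.55e+05.
ε/D_h = 9.2e-05/0.3245 = 0.000283; Haaland gives 1/√f = -1.8 log₁₀[2.7e-05+1.52e-05] = 7.875, so f = 0.01613.
ΔP = f(L/D_h)(ρV²/2) = 0.01613·119/0.3245·357.2 = 2112 Pa.

ΔP ≈ 2110 Pa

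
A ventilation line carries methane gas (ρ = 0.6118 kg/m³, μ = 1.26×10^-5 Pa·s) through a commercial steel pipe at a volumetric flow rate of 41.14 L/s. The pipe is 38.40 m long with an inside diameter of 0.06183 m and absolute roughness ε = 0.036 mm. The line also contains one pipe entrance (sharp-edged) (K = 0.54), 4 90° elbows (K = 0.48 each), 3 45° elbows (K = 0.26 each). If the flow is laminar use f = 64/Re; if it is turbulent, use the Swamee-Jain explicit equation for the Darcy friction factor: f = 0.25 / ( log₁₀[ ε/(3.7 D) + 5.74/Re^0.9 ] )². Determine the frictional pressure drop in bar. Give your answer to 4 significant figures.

Q = 41.14 L/s = 41.14/1000 = 0.04114 m³/s.
Cross-sectional area A = πD²/4 = π(0.06183)²/4 = 0.003003 m²; mean velocity V = Q/A = 0.04114/0.003003 = 13.7 m/s.
Reynolds number Re = ρVD/μ = 0.6118 · 13.7 · 0.06183 / 1.26e-05 = 4.114e+04.
Re > 4000 → turbulent. Relative roughness ε/D = 3.6e-05/0.06183 = 0.000582. Swamee-Jain: f = 0.25/(log₁₀[0.000582/3.7 + 5.74/4.114e+04^0.9])² = 0.25/(log₁₀[0.000157 + 0.000404])² = 0.25/(-3.251)² = 0.02365.
Total minor-loss coefficient ΣK = 1·0.54 + 4·0.48 + 3·0.26 = 3.24.
ΔP = [f·L/D + ΣK]·(ρV²/2) = [0.02365·38.4/0.06183 + 3.24]·(0.6118·13.7²/2) = [14.69 + 3.24]·57.43 = 1030 Pa.
ΔP = 1030 Pa = 0.01030 bar.

ΔP ≈ 0.01030 bar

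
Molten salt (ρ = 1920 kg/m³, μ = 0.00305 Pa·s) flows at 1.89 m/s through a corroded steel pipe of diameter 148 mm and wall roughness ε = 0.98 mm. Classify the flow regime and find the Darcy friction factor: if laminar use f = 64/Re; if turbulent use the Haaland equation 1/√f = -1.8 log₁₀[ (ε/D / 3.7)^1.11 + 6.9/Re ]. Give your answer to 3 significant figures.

Re = ρVD/μ = 1920·1.89·0.148/0.00305 = 1.761e+05.
Re > 4000 → turbulent. ε/D = 0.00098/0.148 = 0.00662; Haaland: 1/√f = -1.8 log₁₀[0.000892 + 3.92e-05] = 5.455, so f = 0.0336.

f ≈ 0.0336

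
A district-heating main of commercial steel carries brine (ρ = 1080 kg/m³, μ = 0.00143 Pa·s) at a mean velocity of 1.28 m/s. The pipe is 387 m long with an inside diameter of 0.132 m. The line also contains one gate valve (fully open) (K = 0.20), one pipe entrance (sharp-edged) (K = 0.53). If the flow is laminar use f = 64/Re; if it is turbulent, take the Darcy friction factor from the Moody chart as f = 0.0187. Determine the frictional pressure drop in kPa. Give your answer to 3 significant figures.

Reynolds number Re = ρVD/μ = 1080 · 1.28 · 0.132 / 0.00143 = 1.276e+05.
Re > 4000 → turbulent; use the Moody-chart value f = 0.0187.
Total minor-loss coefficient ΣK = 1·0.2 + 1·0.53 = 0.73.
ΔP = [f·L/D + ΣK]·(ρV²/2) = [0.0187·387/0.132 + 0.73]·(1080·1.28²/2) = [54.83 + 0.73]·884.7 = 4.915e+04 Pa.
ΔP = 4.915e+04 Pa = 49.2 kPa.

ΔP ≈ 49.2 kPa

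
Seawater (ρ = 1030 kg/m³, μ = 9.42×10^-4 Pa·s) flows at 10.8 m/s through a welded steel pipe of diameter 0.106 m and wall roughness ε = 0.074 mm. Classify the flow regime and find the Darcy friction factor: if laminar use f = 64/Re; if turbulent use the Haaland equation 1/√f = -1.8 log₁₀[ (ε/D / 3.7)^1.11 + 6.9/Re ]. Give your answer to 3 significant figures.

f ≈ 0.0183

Re = ρVD/μ = 1030·10.8·0.106/0.000942 = 1.252e+06.
Re > 4000 → turbulent. ε/D = 7.4e-05/0.106 = 0.000698; Haaland: 1/√f = -1.8 log₁₀[7.35e-05 + 5.51e-06] = 7.385, so f = 0.01834.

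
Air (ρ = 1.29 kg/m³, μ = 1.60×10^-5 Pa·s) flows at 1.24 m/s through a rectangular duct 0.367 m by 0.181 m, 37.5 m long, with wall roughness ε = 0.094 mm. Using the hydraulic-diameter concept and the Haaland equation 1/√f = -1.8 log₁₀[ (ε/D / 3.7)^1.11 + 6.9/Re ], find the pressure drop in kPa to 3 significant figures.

ΔP ≈ 0.00389 kPa

Hydraulic diameter D_h = 4A/P = 4·(0.367·0.181)/(2·(0.367+0.181)) = 0.2657/1.096 = 0.2424 m.
Re = ρVD_h/μ = 1.29·1.24·0.2424/1.6e-05 = 2.424e+04.
ε/D_h = 9.4e-05/0.2424 = 0.000388; Haaland gives 1/√f = -1.8 log₁₀[3.82e-05+0.000285] = 6.284, so f = 0.02533.
ΔP = f(L/D_h)(ρV²/2) = 0.02533·37.5/0.2424·0.9918 = 3.885 Pa.
ΔP = 0.00389 kPa.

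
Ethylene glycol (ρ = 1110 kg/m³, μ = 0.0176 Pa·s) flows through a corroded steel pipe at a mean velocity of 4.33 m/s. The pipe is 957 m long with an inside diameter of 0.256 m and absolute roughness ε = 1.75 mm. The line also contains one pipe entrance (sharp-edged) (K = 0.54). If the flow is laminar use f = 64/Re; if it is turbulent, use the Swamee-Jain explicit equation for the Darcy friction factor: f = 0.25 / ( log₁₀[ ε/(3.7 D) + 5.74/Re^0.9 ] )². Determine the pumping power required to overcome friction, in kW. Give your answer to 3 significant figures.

Reynolds number Re = ρVD/μ = 1110 · 4.33 · 0.256 / 0.0176 = 6.991e+04.
Re > 4000 → turbulent. Relative roughness ε/D = 0.00175/0.256 = 0.00684. Swamee-Jain: f = 0.25/(log₁₀[0.00684/3.7 + 5.74/6.991e+04^0.9])² = 0.25/(log₁₀[0.00185 + 0.000251])² = 0.25/(-2.678)² = 0.03485.
Total minor-loss coefficient ΣK = 1·0.54 = 0.54.
ΔP = [f·L/D + ΣK]·(ρV²/2) = [0.03485·957/0.256 + 0.54]·(1110·4.33²/2) = [130.3 + 0.54]·1.041e+04 = 1.361e+06 Pa.
Q = V·A = 4.33·0.05147 = 0.2229 m³/s.
Pumping power P = QΔP = 0.2229·1.361e+06 = 303400 W = 303 kW.

P ≈ 303 kW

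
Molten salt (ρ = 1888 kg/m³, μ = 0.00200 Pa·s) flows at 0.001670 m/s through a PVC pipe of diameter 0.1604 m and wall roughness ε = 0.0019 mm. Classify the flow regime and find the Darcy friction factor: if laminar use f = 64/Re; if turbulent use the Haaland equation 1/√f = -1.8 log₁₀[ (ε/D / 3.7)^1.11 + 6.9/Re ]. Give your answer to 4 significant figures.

f ≈ 0.2531

Re = ρVD/μ = 1888·0.00167·0.1604/0.002 = 252.9.
Re < 2300 → laminar, so f = 64/Re = 0.2531 (roughness is irrelevant in laminar flow).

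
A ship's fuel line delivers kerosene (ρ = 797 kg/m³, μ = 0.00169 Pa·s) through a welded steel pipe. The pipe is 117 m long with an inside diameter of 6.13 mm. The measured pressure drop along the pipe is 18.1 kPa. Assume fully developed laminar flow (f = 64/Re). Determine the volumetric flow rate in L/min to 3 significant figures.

Q ≈ 0.190 L/min

For laminar flow, f = 64/Re with Re = ρVD/μ, so Darcy-Weisbach reduces to ΔP = 32μLV/D². Solving for V: V = ΔP·D²/(32μL) = 1.81e+04·(0.00613)²/(32·0.00169·117) = 0.1075 m/s.
Check: Re = ρVD/μ = 797·0.1075·0.00613/0.00169 = 310.7 < 2300, so the laminar assumption holds.
Q = V·A = 0.1075·(π/4·0.00613²) = 3.172e-06 m³/s = 0.190 L/min.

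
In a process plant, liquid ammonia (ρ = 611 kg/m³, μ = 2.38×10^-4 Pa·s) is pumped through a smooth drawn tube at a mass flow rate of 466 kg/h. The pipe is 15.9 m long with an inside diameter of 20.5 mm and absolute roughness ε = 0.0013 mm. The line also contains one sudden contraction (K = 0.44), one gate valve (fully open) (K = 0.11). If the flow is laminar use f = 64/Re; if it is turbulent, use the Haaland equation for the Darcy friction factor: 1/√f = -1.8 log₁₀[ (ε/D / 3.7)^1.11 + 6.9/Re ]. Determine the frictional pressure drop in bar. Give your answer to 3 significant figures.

ΔP ≈ 0.0230 bar

ṁ = 466 kg/h = 466/3600 = 0.1294 kg/s.
A = πD²/4 = π(0.0205)²/4 = 0.0003301 m²; mean velocity V = ṁ/(ρA) = 0.1294/(611 · 0.0003301) = 0.6419 m/s.
Reynolds number Re = ρVD/μ = 611 · 0.6419 · 0.0205 / 0.000238 = 3.378e+04.
Re > 4000 → turbulent. Relative roughness ε/D = 1.3e-06/0.0205 = 6.34e-05. Haaland: 1/√f = -1.8 log₁₀[(6.34e-05/3.7)^1.11 + 6.9/3.378e+04] = -1.8 log₁₀[5.13e-06 + 0.000204] = 6.622, so f = 0.0228.
Total minor-loss coefficient ΣK = 1·0.44 + 1·0.11 = 0.55.
ΔP = [f·L/D + ΣK]·(ρV²/2) = [0.0228·15.9/0.0205 + 0.55]·(611·0.6419²/2) = [17.69 + 0.55]·125.9 = 2295 Pa.
ΔP = 2295 Pa = 0.0230 bar.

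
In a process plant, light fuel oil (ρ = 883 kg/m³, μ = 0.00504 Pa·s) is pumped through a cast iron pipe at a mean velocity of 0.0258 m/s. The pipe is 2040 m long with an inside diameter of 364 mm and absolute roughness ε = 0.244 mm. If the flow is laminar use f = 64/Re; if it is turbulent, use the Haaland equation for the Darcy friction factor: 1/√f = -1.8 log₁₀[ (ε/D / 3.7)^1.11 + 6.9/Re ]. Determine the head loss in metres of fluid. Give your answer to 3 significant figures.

h_f ≈ 0.00740 m

Reynolds number Re = ρVD/μ = 883 · 0.0258 · 0.364 / 0.00504 = 1645.
Re < 2300 → laminar flow, so f = 64/Re = 64/1645 = 0.0389 (the turbulent correlation is not needed).
Darcy-Weisbach: ΔP = f(L/D)(ρV²/2) = 0.0389·(2040/0.364)·(883·0.0258²/2) = 0.0389·5604·0.2939 = 64.07 Pa.
Head loss h_f = ΔP/(ρg) = 64.07/(883·9.81) = 0.00740 m.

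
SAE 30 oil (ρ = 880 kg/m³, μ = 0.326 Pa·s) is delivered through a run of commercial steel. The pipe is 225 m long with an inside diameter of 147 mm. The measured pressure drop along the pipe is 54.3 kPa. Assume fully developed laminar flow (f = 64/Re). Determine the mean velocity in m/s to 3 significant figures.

For laminar flow, f = 64/Re with Re = ρVD/μ, so Darcy-Weisbach reduces to ΔP = 32μLV/D². Solving for V: V = ΔP·D²/(32μL) = 5.43e+04·(0.147)²/(32·0.326·225) = 0.4999 m/s.
Check: Re = ρVD/μ = 880·0.4999·0.147/0.326 = 198.4 < 2300, so the laminar assumption holds.

V ≈ 0.500 m/s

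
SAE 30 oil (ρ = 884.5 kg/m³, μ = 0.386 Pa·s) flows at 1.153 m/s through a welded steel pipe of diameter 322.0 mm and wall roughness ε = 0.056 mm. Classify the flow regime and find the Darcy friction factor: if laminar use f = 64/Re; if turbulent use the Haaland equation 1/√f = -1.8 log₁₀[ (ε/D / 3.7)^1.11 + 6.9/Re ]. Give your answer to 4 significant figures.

f ≈ 0.07523

Re = ρVD/μ = 884.5·1.153·0.322/0.386 = 850.7.
Re < 2300 → laminar, so f = 64/Re = 0.07523 (roughness is irrelevant in laminar flow).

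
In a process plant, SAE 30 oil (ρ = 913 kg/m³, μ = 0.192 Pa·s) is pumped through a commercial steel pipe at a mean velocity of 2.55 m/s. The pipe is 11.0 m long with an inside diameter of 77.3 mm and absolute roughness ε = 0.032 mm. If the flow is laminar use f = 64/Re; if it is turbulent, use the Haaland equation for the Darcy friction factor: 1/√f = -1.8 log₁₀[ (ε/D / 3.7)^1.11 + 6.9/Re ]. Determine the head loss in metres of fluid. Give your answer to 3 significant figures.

Reynolds number Re = ρVD/μ = 913 · 2.55 · 0.0773 / 0.192 = 937.3.
Re < 2300 → laminar flow, so f = 64/Re = 64/937.3 = 0.06828 (the turbulent correlation is not needed).
Darcy-Weisbach: ΔP = f(L/D)(ρV²/2) = 0.06828·(11/0.0773)·(913·2.55²/2) = 0.06828·142.3·2968 = 2.884e+04 Pa.
Head loss h_f = ΔP/(ρg) = 2.884e+04/(913·9.81) = 3.22 m.

h_f ≈ 3.22 m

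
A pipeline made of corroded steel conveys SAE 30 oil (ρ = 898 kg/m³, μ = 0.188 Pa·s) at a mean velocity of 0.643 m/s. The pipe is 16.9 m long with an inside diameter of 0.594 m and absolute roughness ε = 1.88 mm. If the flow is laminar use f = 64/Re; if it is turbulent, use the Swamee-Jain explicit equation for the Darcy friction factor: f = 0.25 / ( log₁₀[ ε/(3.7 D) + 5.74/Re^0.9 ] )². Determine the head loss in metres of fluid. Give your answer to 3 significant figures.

h_f ≈ 0.0210 m

Reynolds number Re = ρVD/μ = 898 · 0.643 · 0.594 / 0.188 = 1824.
Re < 2300 → laminar flow, so f = 64/Re = 64/1824 = 0.03508 (the turbulent correlation is not needed).
Darcy-Weisbach: ΔP = f(L/D)(ρV²/2) = 0.03508·(16.9/0.594)·(898·0.643²/2) = 0.03508·28.45·185.6 = 185.3 Pa.
Head loss h_f = ΔP/(ρg) = 185.3/(898·9.81) = 0.0210 m.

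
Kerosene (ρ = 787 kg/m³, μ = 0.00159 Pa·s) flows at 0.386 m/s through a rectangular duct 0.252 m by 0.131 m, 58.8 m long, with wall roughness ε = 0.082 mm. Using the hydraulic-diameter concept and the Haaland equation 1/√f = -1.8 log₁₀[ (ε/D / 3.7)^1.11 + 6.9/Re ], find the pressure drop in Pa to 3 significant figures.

ΔP ≈ 479 Pa

Hydraulic diameter D_h = 4A/P = 4·(0.252·0.131)/(2·(0.252+0.131)) = 0.132/0.766 = 0.1724 m.
Re = ρVD_h/μ = 787·0.386·0.1724/0.00159 = 3.294e+04.
ε/D_h = 8.2e-05/0.1724 = 0.000476; Haaland gives 1/√f = -1.8 log₁₀[4.8e-05+0.000209] = 6.461, so f = 0.02396.
ΔP = f(L/D_h)(ρV²/2) = 0.02396·58.8/0.1724·58.63 = 479.1 Pa.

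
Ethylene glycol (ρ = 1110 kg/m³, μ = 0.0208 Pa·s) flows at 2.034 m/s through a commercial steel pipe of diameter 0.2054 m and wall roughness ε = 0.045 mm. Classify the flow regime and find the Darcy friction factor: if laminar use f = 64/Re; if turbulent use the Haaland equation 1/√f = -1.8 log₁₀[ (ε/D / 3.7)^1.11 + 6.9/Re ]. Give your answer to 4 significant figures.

f ≈ 0.02546

Re = ρVD/μ = 1110·2.034·0.2054/0.0208 = 2.23e+04.
Re > 4000 → turbulent. ε/D = 4.5e-05/0.2054 = 0.000219; Haaland: 1/√f = -1.8 log₁₀[2.03e-05 + 0.000309] = 6.267, so f = 0.02546.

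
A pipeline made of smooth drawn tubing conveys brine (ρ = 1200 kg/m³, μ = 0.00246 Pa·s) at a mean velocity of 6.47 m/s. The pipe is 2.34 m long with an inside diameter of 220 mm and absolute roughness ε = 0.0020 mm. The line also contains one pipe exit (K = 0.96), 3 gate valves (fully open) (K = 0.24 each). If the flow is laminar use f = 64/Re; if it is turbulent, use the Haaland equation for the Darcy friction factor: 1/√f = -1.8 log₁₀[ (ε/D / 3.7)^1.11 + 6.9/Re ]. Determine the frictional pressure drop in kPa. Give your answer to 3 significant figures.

ΔP ≈ 45.5 kPa

Reynolds number Re = ρVD/μ = 1200 · 6.47 · 0.22 / 0.00246 = 6.943e+05.
Re > 4000 → turbulent. Relative roughness ε/D = 2e-06/0.22 = 9.09e-06. Haaland: 1/√f = -1.8 log₁₀[(9.09e-06/3.7)^1.11 + 6.9/6.943e+05] = -1.8 log₁₀[5.93e-07 + 9.94e-06] = 8.96, so f = 0.01246.
Total minor-loss coefficient ΣK = 1·0.96 + 3·0.24 = 1.68.
ΔP = [f·L/D + ΣK]·(ρV²/2) = [0.01246·2.34/0.22 + 1.68]·(1200·6.47²/2) = [0.1325 + 1.68]·2.512e+04 = 4.552e+04 Pa.
ΔP = 4.552e+04 Pa = 45.5 kPa.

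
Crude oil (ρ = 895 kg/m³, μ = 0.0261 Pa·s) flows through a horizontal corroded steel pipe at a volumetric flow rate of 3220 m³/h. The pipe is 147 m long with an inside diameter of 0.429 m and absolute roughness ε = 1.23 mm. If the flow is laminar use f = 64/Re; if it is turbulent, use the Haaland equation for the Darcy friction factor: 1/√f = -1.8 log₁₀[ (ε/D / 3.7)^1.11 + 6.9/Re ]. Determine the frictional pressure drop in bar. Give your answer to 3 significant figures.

ΔP ≈ 1.60 bar

Q = 3220 m³/h = 3220/3600 = 0.8944 m³/s.
Cross-sectional area A = πD²/4 = π(0.429)²/4 = 0.1445 m²; mean velocity V = Q/A = 0.8944/0.1445 = 6.188 m/s.
Reynolds number Re = ρVD/μ = 895 · 6.188 · 0.429 / 0.0261 = 9.103e+04.
Re > 4000 → turbulent. Relative roughness ε/D = 0.00123/0.429 = 0.00287. Haaland: 1/√f = -1.8 log₁₀[(0.00287/3.7)^1.11 + 6.9/9.103e+04] = -1.8 log₁₀[0.000352 + 7.58e-05] = 6.063, so f = 0.0272.
Darcy-Weisbach: ΔP = f(L/D)(ρV²/2) = 0.0272·(147/0.429)·(895·6.188²/2) = 0.0272·342.7·1.714e+04 = 1.597e+05 Pa.
ΔP = 1.597e+05 Pa = 1.60 bar.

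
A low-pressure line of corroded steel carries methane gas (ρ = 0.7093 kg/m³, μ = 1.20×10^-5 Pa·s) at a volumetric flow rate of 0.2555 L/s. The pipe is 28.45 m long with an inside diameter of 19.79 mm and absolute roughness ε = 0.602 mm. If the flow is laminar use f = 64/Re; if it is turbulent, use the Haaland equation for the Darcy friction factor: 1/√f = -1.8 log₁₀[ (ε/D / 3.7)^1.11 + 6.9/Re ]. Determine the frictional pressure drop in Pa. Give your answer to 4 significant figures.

Q = 0.2555 L/s = 0.2555/1000 = 0.0002555 m³/s.
Cross-sectional area A = πD²/4 = π(0.01979)²/4 = 0.0003076 m²; mean velocity V = Q/A = 0.0002555/0.0003076 = 0.8306 m/s.
Reynolds number Re = ρVD/μ = 0.7093 · 0.8306 · 0.01979 / 1.2e-05 = 971.6.
Re < 2300 → laminar flow, so f = 64/Re = 64/971.6 = 0.06587 (the turbulent correlation is not needed).
Darcy-Weisbach: ΔP = f(L/D)(ρV²/2) = 0.06587·(28.45/0.01979)·(0.7093·0.8306²/2) = 0.06587·1438·0.2447 = 23.17 Pa.

ΔP ≈ 23.17 Pa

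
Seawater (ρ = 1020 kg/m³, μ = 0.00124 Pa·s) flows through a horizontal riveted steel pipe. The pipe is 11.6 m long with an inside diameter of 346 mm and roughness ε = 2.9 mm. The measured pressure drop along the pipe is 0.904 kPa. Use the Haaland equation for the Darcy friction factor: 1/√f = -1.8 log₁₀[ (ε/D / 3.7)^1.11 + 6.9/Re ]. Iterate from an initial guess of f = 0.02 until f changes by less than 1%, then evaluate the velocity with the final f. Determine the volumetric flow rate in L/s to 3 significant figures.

Q ≈ 114 L/s

Rearranging Darcy-Weisbach: V = √(2·ΔP·D/(f·L·ρ)). With ε/D = 0.0029/0.346 = 0.00838, iterate starting from f = 0.02:
  f = 0.02 → V = √(2·904·0.346/(0.02·11.6·1020)) = 1.626 m/s; Re = ρVD/μ = 4.628e+05; f → 0.03595
  f = 0.03595 → V = 1.213 m/s; Re = 3.452e+05; f → 0.03599
Converged (Δf/f < 1%). With the final f = 0.03599: V = √(2·904·0.346/(0.03599·11.6·1020)) = 1.212 m/s.
Q = V·A = 1.212·(π/4·0.346²) = 0.114 m³/s = 114 L/s.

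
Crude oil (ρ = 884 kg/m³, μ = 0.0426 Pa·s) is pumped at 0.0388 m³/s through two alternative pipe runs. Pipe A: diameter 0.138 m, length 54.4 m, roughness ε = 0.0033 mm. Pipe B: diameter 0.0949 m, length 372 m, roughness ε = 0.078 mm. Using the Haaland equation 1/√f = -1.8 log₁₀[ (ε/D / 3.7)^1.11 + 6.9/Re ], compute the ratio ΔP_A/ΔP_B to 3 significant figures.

Pipe A: V = Q/A = 0.0388/0.01496 = 2.594 m/s; Re = 7429; ε/D = 2.39e-05; Haaland → f = 0.03359; ΔP_A = f(L/D)(ρV²/2) = 3.938e+04 Pa.
Pipe B: V = Q/A = 0.0388/0.007073 = 5.485 m/s; Re = 1.08e+04; ε/D = 0.000822; Haaland → f = 0.03133; ΔP_B = f(L/D)(ρV²/2) = 1.633e+06 Pa.
ΔP_A/ΔP_B = 3.938e+04/1.633e+06 = 0.0241.

ΔP_A/ΔP_B ≈ 0.0241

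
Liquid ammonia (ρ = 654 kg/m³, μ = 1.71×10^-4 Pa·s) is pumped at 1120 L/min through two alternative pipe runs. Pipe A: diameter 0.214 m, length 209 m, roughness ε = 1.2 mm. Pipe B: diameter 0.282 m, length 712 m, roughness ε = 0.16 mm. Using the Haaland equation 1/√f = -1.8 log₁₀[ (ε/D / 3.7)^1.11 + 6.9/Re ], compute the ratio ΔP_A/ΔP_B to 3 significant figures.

Pipe A: V = Q/A = 0.01867/0.03597 = 0.519 m/s; Re = 4.248e+05; ε/D = 0.00561; Haaland → f = 0.0317; ΔP_A = f(L/D)(ρV²/2) = 2727 Pa.
Pipe B: V = Q/A = 0.01867/0.06246 = 0.2989 m/s; Re = 3.223e+05; ε/D = 0.000567; Haaland → f = 0.01838; ΔP_B = f(L/D)(ρV²/2) = 1355 Pa.
ΔP_A/ΔP_B = 2727/1355 = 2.01.

ΔP_A/ΔP_B ≈ 2.01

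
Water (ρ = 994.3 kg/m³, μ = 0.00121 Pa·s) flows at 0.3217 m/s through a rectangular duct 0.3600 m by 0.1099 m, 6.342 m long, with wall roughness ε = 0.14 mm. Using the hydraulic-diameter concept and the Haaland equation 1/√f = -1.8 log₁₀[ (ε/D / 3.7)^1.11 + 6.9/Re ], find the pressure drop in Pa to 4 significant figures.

ΔP ≈ 45.83 Pa

Hydraulic diameter D_h = 4A/P = 4·(0.36·0.1099)/(2·(0.36+0.1099)) = 0.1583/0.9398 = 0.1684 m.
Re = ρVD_h/μ = 994.3·0.3217·0.1684/0.00121 = 4.452e+04.
ε/D_h = 0.00014/0.1684 = 0.000831; Haaland gives 1/√f = -1.8 log₁₀[8.92e-05+0.000155] = 6.502, so f = 0.02365.
ΔP = f(L/D_h)(ρV²/2) = 0.02365·6.342/0.1684·51.45 = 45.83 Pa.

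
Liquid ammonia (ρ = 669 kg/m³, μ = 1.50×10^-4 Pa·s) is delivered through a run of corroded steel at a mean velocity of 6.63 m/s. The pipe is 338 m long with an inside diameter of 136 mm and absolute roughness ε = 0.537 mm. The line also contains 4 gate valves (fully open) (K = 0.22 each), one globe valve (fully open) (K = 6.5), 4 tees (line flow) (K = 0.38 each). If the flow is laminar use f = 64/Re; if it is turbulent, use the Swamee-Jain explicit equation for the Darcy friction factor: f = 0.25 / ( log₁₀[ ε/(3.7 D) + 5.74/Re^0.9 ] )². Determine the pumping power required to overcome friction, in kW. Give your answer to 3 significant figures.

Reynolds number Re = ρVD/μ = 669 · 6.63 · 0.136 / 0.00015 = 4.021e+06.
Re > 4000 → turbulent. Relative roughness ε/D = 0.000537/0.136 = 0.00395. Swamee-Jain: f = 0.25/(log₁₀[0.00395/3.7 + 5.74/4.021e+06^0.9])² = 0.25/(log₁₀[0.00107 + 6.53e-06])² = 0.25/(-2.969)² = 0.02836.
Total minor-loss coefficient ΣK = 4·0.22 + 1·6.5 + 4·0.38 = 8.9.
ΔP = [f·L/D + ΣK]·(ρV²/2) = [0.02836·338/0.136 + 8.9]·(669·6.63²/2) = [70.48 + 8.9]·1.47e+04 = 1.167e+06 Pa.
Q = V·A = 6.63·0.01453 = 0.09631 m³/s.
Pumping power P = QΔP = 0.09631·1.167e+06 = 112400 W = 112 kW.

P ≈ 112 kW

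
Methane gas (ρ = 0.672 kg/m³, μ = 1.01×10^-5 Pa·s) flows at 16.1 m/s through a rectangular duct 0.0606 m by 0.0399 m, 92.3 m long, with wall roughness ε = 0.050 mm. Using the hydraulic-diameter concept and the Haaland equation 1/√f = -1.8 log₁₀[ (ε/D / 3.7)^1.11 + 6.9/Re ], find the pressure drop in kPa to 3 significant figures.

Hydraulic diameter D_h = 4A/P = 4·(0.0606·0.0399)/(2·(0.0606+0.0399)) = 0.009672/0.201 = 0.04812 m.
Re = ρVD_h/μ = 0.672·16.1·0.04812/1.01e-05 = 5.154e+04.
ε/D_h = 5e-05/0.04812 = 0.00104; Haaland gives 1/√f = -1.8 log₁₀[0.000114+0.000134] = 6.49, so f = 0.02374.
ΔP = f(L/D_h)(ρV²/2) = 0.02374·92.3/0.04812·87.09 = 3967 Pa.
ΔP = 3.97 kPa.

ΔP ≈ 3.97 kPa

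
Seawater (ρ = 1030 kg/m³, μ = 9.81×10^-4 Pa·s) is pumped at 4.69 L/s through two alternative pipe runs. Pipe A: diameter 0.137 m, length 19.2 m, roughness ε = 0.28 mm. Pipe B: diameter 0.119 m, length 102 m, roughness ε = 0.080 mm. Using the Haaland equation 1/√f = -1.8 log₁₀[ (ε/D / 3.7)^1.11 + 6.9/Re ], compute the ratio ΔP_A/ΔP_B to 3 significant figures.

ΔP_A/ΔP_B ≈ 0.110

Pipe A: V = Q/A = 0.00469/0.01474 = 0.3182 m/s; Re = 4.576e+04; ε/D = 0.00204; Haaland → f = 0.02661; ΔP_A = f(L/D)(ρV²/2) = 194.4 Pa.
Pipe B: V = Q/A = 0.00469/0.01112 = 0.4217 m/s; Re = 5.269e+04; ε/D = 0.000672; Haaland → f = 0.02259; ΔP_B = f(L/D)(ρV²/2) = 1774 Pa.
ΔP_A/ΔP_B = 194.4/1774 = 0.110.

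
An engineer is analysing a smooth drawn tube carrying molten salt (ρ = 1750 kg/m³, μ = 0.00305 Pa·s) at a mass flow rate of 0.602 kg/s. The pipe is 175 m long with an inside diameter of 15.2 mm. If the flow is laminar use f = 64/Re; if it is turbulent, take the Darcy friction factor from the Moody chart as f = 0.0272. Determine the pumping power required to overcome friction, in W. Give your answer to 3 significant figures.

A = πD²/4 = π(0.0152)²/4 = 0.0001815 m²; mean velocity V = ṁ/(ρA) = 0.602/(1750 · 0.0001815) = 1.896 m/s.
Reynolds number Re = ρVD/μ = 1750 · 1.896 · 0.0152 / 0.00305 = 1.653e+04.
Re > 4000 → turbulent; use the Moody-chart value f = 0.0272.
Darcy-Weisbach: ΔP = f(L/D)(ρV²/2) = 0.0272·(175/0.0152)·(1750·1.896²/2) = 0.0272·1.151e+04·3145 = 9.848e+05 Pa.
Q = ṁ/ρ = 0.602/1750 = 0.000344 m³/s.
Pumping power P = QΔP = 0.000344·9.848e+05 = 338.8 W = 339 W.

P ≈ 339 W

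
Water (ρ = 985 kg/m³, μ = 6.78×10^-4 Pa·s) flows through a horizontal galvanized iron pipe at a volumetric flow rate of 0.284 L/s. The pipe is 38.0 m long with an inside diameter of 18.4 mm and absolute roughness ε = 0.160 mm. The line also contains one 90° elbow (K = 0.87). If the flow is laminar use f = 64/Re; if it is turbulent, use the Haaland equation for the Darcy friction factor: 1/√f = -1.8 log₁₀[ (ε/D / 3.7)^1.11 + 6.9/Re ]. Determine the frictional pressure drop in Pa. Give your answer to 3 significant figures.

ΔP ≈ 44900 Pa

Q = 0.284 L/s = 0.284/1000 = 0.000284 m³/s.
Cross-sectional area A = πD²/4 = π(0.0184)²/4 = 0.0002659 m²; mean velocity V = Q/A = 0.000284/0.0002659 = 1.068 m/s.
Reynolds number Re = ρVD/μ = 985 · 1.068 · 0.0184 / 0.000678 = 2.855e+04.
Re > 4000 → turbulent. Relative roughness ε/D = 0.00016/0.0184 = 0.0087. Haaland: 1/√f = -1.8 log₁₀[(0.0087/3.7)^1.11 + 6.9/2.855e+04] = -1.8 log₁₀[0.00121 + 0.000242] = 5.11, so f = 0.0383.
Total minor-loss coefficient ΣK = 1·0.87 = 0.87.
ΔP = [f·L/D + ΣK]·(ρV²/2) = [0.0383·38/0.0184 + 0.87]·(985·1.068²/2) = [79.09 + 0.87]·561.8 = 4.492e+04 Pa.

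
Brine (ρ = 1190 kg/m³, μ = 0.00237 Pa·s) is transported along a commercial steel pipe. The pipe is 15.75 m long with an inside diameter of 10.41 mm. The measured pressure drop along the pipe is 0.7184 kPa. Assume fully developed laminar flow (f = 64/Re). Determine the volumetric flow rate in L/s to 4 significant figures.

Q ≈ 0.005547 L/s

For laminar flow, f = 64/Re with Re = ρVD/μ, so Darcy-Weisbach reduces to ΔP = 32μLV/D². Solving for V: V = ΔP·D²/(32μL) = 718.4·(0.01041)²/(32·0.00237·15.75) = 0.06518 m/s.
Check: Re = ρVD/μ = 1190·0.06518·0.01041/0.00237 = 340.7 < 2300, so the laminar assumption holds.
Q = V·A = 0.06518·(π/4·0.01041²) = 5.547e-06 m³/s = 0.005547 L/s.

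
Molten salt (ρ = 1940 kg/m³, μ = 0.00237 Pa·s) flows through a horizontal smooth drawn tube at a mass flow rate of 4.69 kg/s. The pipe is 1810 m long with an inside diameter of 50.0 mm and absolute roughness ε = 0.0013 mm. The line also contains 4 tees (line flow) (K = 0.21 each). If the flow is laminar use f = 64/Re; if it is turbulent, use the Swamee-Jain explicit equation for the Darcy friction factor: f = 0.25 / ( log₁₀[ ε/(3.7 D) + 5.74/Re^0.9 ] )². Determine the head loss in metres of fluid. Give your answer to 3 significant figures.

h_f ≈ 58.3 m

A = πD²/4 = π(0.05)²/4 = 0.001963 m²; mean velocity V = ṁ/(ρA) = 4.69/(1940 · 0.001963) = 1.231 m/s.
Reynolds number Re = ρVD/μ = 1940 · 1.231 · 0.05 / 0.00237 = 5.039e+04.
Re > 4000 → turbulent. Relative roughness ε/D = 1.3e-06/0.05 = 2.6e-05. Swamee-Jain: f = 0.25/(log₁₀[2.6e-05/3.7 + 5.74/5.039e+04^0.9])² = 0.25/(log₁₀[7.03e-06 + 0.000336])² = 0.25/(-3.464)² = 0.02083.
Total minor-loss coefficient ΣK = 4·0.21 = 0.84.
ΔP = [f·L/D + ΣK]·(ρV²/2) = [0.02083·1810/0.05 + 0.84]·(1940·1.231²/2) = [754.1 + 0.84]·1470 = 1.11e+06 Pa.
Head loss h_f = ΔP/(ρg) = 1.11e+06/(1940·9.81) = 58.3 m.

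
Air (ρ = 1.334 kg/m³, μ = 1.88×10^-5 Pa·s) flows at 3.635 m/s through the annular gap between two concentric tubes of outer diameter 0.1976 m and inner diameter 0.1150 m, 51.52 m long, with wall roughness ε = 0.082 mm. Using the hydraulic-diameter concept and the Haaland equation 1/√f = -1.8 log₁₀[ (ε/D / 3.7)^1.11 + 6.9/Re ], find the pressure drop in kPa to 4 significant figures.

ΔP ≈ 0.1499 kPa

Hydraulic diameter D_h = 4A/P = D_o - D_i = 0.1976 - 0.115 = 0.0826 m.
Re = ρVD_h/μ = 1.334·3.635·0.0826/1.88e-05 = 2.131e+04.
ε/D_h = 8.2e-05/0.0826 = 0.000993; Haaland gives 1/√f = -1.8 log₁₀[0.000109+0.000324] = 6.055, so f = 0.02727.
ΔP = f(L/D_h)(ρV²/2) = 0.02727·51.52/0.0826·8.813 = 149.9 Pa.
ΔP = 0.1499 kPa.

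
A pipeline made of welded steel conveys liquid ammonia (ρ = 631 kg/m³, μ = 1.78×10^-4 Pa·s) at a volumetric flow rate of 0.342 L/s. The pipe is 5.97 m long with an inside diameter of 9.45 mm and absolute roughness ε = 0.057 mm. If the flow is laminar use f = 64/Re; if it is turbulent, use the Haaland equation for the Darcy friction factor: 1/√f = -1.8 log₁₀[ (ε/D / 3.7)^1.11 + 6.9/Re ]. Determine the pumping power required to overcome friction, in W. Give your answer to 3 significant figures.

P ≈ 53.0 W

Q = 0.342 L/s = 0.342/1000 = 0.000342 m³/s.
Cross-sectional area A = πD²/4 = π(0.00945)²/4 = 7.014e-05 m²; mean velocity V = Q/A = 0.000342/7.014e-05 = 4.876 m/s.
Reynolds number Re = ρVD/μ = 631 · 4.876 · 0.00945 / 0.000178 = 1.633e+05.
Re > 4000 → turbulent. Relative roughness ε/D = 5.7e-05/0.00945 = 0.00603. Haaland: 1/√f = -1.8 log₁₀[(0.00603/3.7)^1.11 + 6.9/1.633e+05] = -1.8 log₁₀[0.000805 + 4.22e-05] = 5.53, so f = 0.0327.
Darcy-Weisbach: ΔP = f(L/D)(ρV²/2) = 0.0327·(5.97/0.00945)·(631·4.876²/2) = 0.0327·631.7·7501 = 1.55e+05 Pa.
Pumping power P = QΔP = 0.000342·1.55e+05 = 53.00 W = 53.0 W.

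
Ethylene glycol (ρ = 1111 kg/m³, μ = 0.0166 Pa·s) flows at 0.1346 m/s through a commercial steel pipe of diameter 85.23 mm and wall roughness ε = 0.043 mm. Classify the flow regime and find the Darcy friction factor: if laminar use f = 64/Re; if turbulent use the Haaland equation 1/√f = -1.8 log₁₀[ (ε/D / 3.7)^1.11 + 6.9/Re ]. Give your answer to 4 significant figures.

f ≈ 0.08336

Re = ρVD/μ = 1111·0.1346·0.08523/0.0166 = 767.8.
Re < 2300 → laminar, so f = 64/Re = 0.08336 (roughness is irrelevant in laminar flow).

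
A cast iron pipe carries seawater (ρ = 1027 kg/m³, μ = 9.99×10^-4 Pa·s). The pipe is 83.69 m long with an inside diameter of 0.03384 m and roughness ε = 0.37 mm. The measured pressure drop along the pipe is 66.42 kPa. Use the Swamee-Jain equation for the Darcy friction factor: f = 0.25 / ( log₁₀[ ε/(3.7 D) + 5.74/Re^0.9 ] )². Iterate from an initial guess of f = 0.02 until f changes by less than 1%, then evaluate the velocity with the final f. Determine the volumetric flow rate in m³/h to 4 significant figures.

Q ≈ 3.660 m³/h

Rearranging Darcy-Weisbach: V = √(2·ΔP·D/(f·L·ρ)). With ε/D = 0.00037/0.03384 = 0.0109, iterate starting from f = 0.02:
  f = 0.02 → V = √(2·6.642e+04·0.03384/(0.02·83.69·1027)) = 1.617 m/s; Re = ρVD/μ = 5.626e+04; f → 0.04043
  f = 0.04043 → V = 1.137 m/s; Re = 3.957e+04; f → 0.04091
  f = 0.04091 → V = 1.131 m/s; Re = 3.933e+04; f → 0.04092
Converged (Δf/f < 1%). With the final f = 0.04092: V = √(2·6.642e+04·0.03384/(0.04092·83.69·1027)) = 1.131 m/s.
Q = V·A = 1.131·(π/4·0.03384²) = 0.001017 m³/s = 3.660 m³/h.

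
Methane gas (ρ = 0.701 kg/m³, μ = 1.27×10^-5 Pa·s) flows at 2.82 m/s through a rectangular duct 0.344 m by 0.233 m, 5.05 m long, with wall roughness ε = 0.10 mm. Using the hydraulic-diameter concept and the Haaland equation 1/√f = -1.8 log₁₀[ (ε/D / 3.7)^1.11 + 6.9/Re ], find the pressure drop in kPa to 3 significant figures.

ΔP ≈ 0.00114 kPa

Hydraulic diameter D_h = 4A/P = 4·(0.344·0.233)/(2·(0.344+0.233)) = 0.3206/1.154 = 0.2778 m.
Re = ρVD_h/μ = 0.701·2.82·0.2778/1.27e-05 = 4.324e+04.
ε/D_h = 0.0001/0.2778 = 0.00036; Haaland gives 1/√f = -1.8 log₁₀[3.52e-05+0.00016] = 6.679, so f = 0.02242.
ΔP = f(L/D_h)(ρV²/2) = 0.02242·5.05/0.2778·2.787 = 1.136 Pa.
ΔP = 0.00114 kPa.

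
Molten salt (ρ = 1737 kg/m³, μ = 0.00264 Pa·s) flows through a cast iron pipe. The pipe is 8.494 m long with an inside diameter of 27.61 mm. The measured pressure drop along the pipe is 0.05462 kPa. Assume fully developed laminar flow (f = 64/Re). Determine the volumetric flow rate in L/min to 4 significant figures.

Q ≈ 2.084 L/min

For laminar flow, f = 64/Re with Re = ρVD/μ, so Darcy-Weisbach reduces to ΔP = 32μLV/D². Solving for V: V = ΔP·D²/(32μL) = 54.62·(0.02761)²/(32·0.00264·8.494) = 0.05803 m/s.
Check: Re = ρVD/μ = 1737·0.05803·0.02761/0.00264 = 1054 < 2300, so the laminar assumption holds.
Q = V·A = 0.05803·(π/4·0.02761²) = 3.474e-05 m³/s = 2.084 L/min.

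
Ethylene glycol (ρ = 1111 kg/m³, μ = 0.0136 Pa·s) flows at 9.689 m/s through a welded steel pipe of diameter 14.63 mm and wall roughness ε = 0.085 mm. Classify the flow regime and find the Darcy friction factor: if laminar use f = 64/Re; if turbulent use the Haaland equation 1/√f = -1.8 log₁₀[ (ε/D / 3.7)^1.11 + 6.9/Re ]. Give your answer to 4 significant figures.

f ≈ 0.03763

Re = ρVD/μ = 1111·9.689·0.01463/0.0136 = 1.158e+04.
Re > 4000 → turbulent. ε/D = 8.5e-05/0.01463 = 0.00581; Haaland: 1/√f = -1.8 log₁₀[0.000772 + 0.000596] = 5.155, so f = 0.03763.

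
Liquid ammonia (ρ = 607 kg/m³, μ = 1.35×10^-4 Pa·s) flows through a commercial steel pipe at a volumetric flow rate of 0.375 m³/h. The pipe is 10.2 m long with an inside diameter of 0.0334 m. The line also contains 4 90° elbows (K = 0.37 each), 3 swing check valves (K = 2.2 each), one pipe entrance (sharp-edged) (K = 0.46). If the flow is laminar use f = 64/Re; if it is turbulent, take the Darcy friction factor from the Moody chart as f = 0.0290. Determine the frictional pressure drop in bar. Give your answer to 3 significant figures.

ΔP ≈ 7.46×10^-4 bar

Q = 0.375 m³/h = 0.375/3600 = 0.0001042 m³/s.
Cross-sectional area A = πD²/4 = π(0.0334)²/4 = 0.0008762 m²; mean velocity V = Q/A = 0.0001042/0.0008762 = 0.1189 m/s.
Reynolds number Re = ρVD/μ = 607 · 0.1189 · 0.0334 / 0.000135 = 1.785e+04.
Re > 4000 → turbulent; use the Moody-chart value f = 0.0290.
Total minor-loss coefficient ΣK = 4·0.37 + 3·2.2 + 1·0.46 = 8.54.
ΔP = [f·L/D + ΣK]·(ρV²/2) = [0.029·10.2/0.0334 + 8.54]·(607·0.1189²/2) = [8.856 + 8.54]·4.29 = 74.63 Pa.
ΔP = 74.63 Pa = 7.46×10^-4 bar.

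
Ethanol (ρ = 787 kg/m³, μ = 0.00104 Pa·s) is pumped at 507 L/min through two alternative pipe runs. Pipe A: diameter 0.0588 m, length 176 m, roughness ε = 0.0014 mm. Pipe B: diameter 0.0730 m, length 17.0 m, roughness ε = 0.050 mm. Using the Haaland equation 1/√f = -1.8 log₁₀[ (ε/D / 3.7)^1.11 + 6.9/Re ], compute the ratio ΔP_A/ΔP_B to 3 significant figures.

Pipe A: V = Q/A = 0.00845/0.002715 = 3.112 m/s; Re = 1.385e+05; ε/D = 2.38e-05; Haaland → f = 0.01679; ΔP_A = f(L/D)(ρV²/2) = 1.915e+05 Pa.
Pipe B: V = Q/A = 0.00845/0.004185 = 2.019 m/s; Re = 1.115e+05; ε/D = 0.000685; Haaland → f = 0.02057; ΔP_B = f(L/D)(ρV²/2) = 7683 Pa.
ΔP_A/ΔP_B = 1.915e+05/7683 = 24.9.

ΔP_A/ΔP_B ≈ 24.9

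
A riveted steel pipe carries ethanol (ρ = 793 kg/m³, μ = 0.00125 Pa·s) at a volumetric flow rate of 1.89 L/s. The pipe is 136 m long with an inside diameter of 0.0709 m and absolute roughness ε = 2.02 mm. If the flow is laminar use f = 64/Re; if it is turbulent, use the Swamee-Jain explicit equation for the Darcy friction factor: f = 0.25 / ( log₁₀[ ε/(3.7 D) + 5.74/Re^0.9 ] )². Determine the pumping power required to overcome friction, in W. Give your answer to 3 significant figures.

P ≈ 19.1 W

Q = 1.89 L/s = 1.89/1000 = 0.00189 m³/s.
Cross-sectional area A = πD²/4 = π(0.0709)²/4 = 0.003948 m²; mean velocity V = Q/A = 0.00189/0.003948 = 0.4787 m/s.
Reynolds number Re = ρVD/μ = 793 · 0.4787 · 0.0709 / 0.00125 = 2.153e+04.
Re > 4000 → turbulent. Relative roughness ε/D = 0.00202/0.0709 = 0.0285. Swamee-Jain: f = 0.25/(log₁₀[0.0285/3.7 + 5.74/2.153e+04^0.9])² = 0.25/(log₁₀[0.0077 + 0.000723])² = 0.25/(-2.075)² = 0.05809.
Darcy-Weisbach: ΔP = f(L/D)(ρV²/2) = 0.05809·(136/0.0709)·(793·0.4787²/2) = 0.05809·1918·90.87 = 1.013e+04 Pa.
Pumping power P = QΔP = 0.00189·1.013e+04 = 19.14 W = 19.1 W.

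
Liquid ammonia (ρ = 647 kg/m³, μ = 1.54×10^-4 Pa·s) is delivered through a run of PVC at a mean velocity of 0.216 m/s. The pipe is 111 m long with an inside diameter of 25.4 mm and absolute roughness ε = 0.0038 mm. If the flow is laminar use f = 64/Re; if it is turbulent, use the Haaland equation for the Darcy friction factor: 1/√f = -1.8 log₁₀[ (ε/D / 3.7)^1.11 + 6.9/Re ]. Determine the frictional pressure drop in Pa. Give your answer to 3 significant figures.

Reynolds number Re = ρVD/μ = 647 · 0.216 · 0.0254 / 0.000154 = 2.305e+04.
Re > 4000 → turbulent. Relative roughness ε/D = 3.8e-06/0.0254 = 0.00015. Haaland: 1/√f = -1.8 log₁₀[(0.00015/3.7)^1.11 + 6.9/2.305e+04] = -1.8 log₁₀[1.33e-05 + 0.000299] = 6.309, so f = 0.02512.
Darcy-Weisbach: ΔP = f(L/D)(ρV²/2) = 0.02512·(111/0.0254)·(647·0.216²/2) = 0.02512·4370·15.09 = 1657 Pa.

ΔP ≈ 1660 Pa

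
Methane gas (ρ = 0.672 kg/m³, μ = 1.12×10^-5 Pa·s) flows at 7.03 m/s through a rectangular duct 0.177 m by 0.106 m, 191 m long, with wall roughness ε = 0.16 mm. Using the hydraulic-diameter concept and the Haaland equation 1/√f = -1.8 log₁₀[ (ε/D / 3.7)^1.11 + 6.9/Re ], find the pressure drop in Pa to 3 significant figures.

ΔP ≈ 573 Pa

Hydraulic diameter D_h = 4A/P = 4·(0.177·0.106)/(2·(0.177+0.106)) = 0.07505/0.566 = 0.1326 m.
Re = ρVD_h/μ = 0.672·7.03·0.1326/1.12e-05 = 5.593e+04.
ε/D_h = 0.00016/0.1326 = 0.00121; Haaland gives 1/√f = -1.8 log₁₀[0.000135+0.000123] = 6.458, so f = 0.02397.
ΔP = f(L/D_h)(ρV²/2) = 0.02397·191/0.1326·16.61 = 573.5 Pa.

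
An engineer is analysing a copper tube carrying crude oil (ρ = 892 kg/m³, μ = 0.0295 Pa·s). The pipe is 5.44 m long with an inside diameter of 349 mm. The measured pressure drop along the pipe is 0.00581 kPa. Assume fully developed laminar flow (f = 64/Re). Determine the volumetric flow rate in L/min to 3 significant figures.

Q ≈ 791 L/min

For laminar flow, f = 64/Re with Re = ρVD/μ, so Darcy-Weisbach reduces to ΔP = 32μLV/D². Solving for V: V = ΔP·D²/(32μL) = 5.81·(0.349)²/(32·0.0295·5.44) = 0.1378 m/s.
Check: Re = ρVD/μ = 892·0.1378·0.349/0.0295 = 1454 < 2300, so the laminar assumption holds.
Q = V·A = 0.1378·(π/4·0.349²) = 0.01318 m³/s = 791 L/min.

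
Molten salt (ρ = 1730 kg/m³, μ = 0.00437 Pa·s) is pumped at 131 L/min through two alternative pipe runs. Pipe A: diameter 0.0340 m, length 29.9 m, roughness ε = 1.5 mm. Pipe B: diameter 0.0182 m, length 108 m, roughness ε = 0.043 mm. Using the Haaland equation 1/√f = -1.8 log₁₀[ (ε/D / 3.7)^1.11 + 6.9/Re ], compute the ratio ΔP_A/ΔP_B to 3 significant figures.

Pipe A: V = Q/A = 0.002183/0.0009079 = 2.405 m/s; Re = 3.237e+04; ε/D = 0.0441; Haaland → f = 0.0685; ΔP_A = f(L/D)(ρV²/2) = 3.013e+05 Pa.
Pipe B: V = Q/A = 0.002183/0.0002602 = 8.392 m/s; Re = 6.047e+04; ε/D = 0.00236; Haaland → f = 0.0267; ΔP_B = f(L/D)(ρV²/2) = 9.654e+06 Pa.
ΔP_A/ΔP_B = 3.013e+05/9.654e+06 = 0.0312.

ΔP_A/ΔP_B ≈ 0.0312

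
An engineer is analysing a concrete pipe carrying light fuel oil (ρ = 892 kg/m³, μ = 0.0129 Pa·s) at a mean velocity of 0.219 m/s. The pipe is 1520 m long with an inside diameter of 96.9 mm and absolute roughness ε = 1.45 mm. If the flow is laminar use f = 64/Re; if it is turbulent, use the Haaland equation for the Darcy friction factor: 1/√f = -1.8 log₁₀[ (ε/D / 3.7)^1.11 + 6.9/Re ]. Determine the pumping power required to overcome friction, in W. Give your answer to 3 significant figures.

P ≈ 23.6 W

Reynolds number Re = ρVD/μ = 892 · 0.219 · 0.0969 / 0.0129 = 1467.
Re < 2300 → laminar flow, so f = 64/Re = 64/1467 = 0.04362 (the turbulent correlation is not needed).
Darcy-Weisbach: ΔP = f(L/D)(ρV²/2) = 0.04362·(1520/0.0969)·(892·0.219²/2) = 0.04362·1.569e+04·21.39 = 1.463e+04 Pa.
Q = V·A = 0.219·0.007375 = 0.001615 m³/s.
Pumping power P = QΔP = 0.001615·1.463e+04 = 23.64 W = 23.6 W.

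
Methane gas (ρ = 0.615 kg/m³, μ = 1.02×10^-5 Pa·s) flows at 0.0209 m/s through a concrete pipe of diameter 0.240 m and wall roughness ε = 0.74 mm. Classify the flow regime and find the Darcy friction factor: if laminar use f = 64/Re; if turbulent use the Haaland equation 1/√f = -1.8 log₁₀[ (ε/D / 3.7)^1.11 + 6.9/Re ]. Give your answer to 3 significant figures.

f ≈ 0.212

Re = ρVD/μ = 0.615·0.0209·0.24/1.02e-05 = 302.4.
Re < 2300 → laminar, so f = 64/Re = 0.2116 (roughness is irrelevant in laminar flow).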